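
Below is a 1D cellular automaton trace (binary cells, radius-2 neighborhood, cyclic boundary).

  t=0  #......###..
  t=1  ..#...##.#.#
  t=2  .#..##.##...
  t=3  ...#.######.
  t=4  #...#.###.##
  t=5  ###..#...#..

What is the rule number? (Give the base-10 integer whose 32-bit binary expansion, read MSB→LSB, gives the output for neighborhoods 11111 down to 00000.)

2639247496

  ##### -> #   bit 31 = 1  t=3,i=7
  ####. -> .   bit 30 = 0  t=3,i=9
  ###.# -> .   bit 29 = 0  t=4,i=8
  ###.. -> #   bit 28 = 1  t=0,i=9
  ##.## -> #   bit 27 = 1  t=2,i=6
  ##.#. -> #   bit 26 = 1  t=1,i=8
  ##..# -> .   bit 25 = 0  t=0,i=10
  ##... -> #   bit 24 = 1  t=2,i=9
  #.### -> .   bit 23 = 0  t=3,i=5
  #.##. -> #   bit 22 = 1  t=2,i=7
  #.#.# -> .   bit 21 = 0  t=1,i=9
  #.#.. -> .   bit 20 = 0  t=1,i=11
  #..## -> #   bit 19 = 1  t=2,i=3
  #..#. -> #   bit 18 = 1  t=0,i=11
  #...# -> #   bit 17 = 1  t=1,i=4
  #.... -> #   bit 16 = 1  t=0,i=2
  .#### -> #   bit 15 = 1  t=3,i=6
  .###. -> .   bit 14 = 0  t=0,i=8
  .##.# -> #   bit 13 = 1  t=1,i=7
  .##.. -> #   bit 12 = 1  t=2,i=8
  .#.## -> #   bit 11 = 1  t=3,i=4
  .#.#. -> .   bit 10 = 0  t=1,i=10
  .#..# -> .   bit 9 = 0  t=1,i=0
  .#... -> .   bit 8 = 0  t=0,i=1
  ..### -> #   bit 7 = 1  t=0,i=7
  ..##. -> .   bit 6 = 0  t=1,i=6
  ..#.# -> .   bit 5 = 0  t=3,i=3
  ..#.. -> .   bit 4 = 0  t=0,i=0
  ...## -> #   bit 3 = 1  t=0,i=6
  ...#. -> .   bit 2 = 0  t=2,i=0
  ....# -> .   bit 1 = 0  t=0,i=5
  ..... -> .   bit 0 = 0  t=0,i=3
  bits 10011101010011111011100010001000 = 2639247496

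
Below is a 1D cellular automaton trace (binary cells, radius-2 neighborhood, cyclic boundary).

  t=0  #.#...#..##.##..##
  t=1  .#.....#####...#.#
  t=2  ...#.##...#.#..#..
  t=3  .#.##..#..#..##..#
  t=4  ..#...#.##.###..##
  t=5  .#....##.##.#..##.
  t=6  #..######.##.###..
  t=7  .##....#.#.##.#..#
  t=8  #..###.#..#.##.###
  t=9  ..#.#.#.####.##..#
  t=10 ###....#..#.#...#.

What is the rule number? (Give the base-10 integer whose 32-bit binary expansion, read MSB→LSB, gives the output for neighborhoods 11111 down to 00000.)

  nb #####: next=.  (t=1,i=9, bit31=0)
  nb ####.: next=#  (t=1,i=10, bit30=1)
  nb ###.#: next=.  (t=0,i=0, bit29=0)
  nb ###..: next=.  (t=1,i=11, bit28=0)
  nb ##.##: next=#  (t=0,i=11, bit27=1)
  nb ##.#.: next=#  (t=0,i=1, bit26=1)
  nb ##..#: next=.  (t=0,i=14, bit25=0)
  nb ##...: next=#  (t=1,i=12, bit24=1)
  nb #.###: next=.  (t=4,i=11, bit23=0)
  nb #.##.: next=.  (t=0,i=12, bit22=0)
  nb #.#.#: next=.  (t=1,i=17, bit21=0)
  nb #.#..: next=.  (t=0,i=2, bit20=0)
  nb #..##: next=#  (t=0,i=8, bit19=1)
  nb #..#.: next=#  (t=2,i=14, bit18=1)
  nb #...#: next=.  (t=0,i=4, bit17=0)
  nb #....: next=#  (t=1,i=3, bit16=1)
  nb .####: next=.  (t=1,i=8, bit15=0)
  nb .###.: next=#  (t=0,i=17, bit14=1)
  nb .##.#: next=#  (t=0,i=10, bit13=1)
  nb .##..: next=.  (t=0,i=13, bit12=0)
  nb .#.##: next=#  (t=2,i=4, bit11=1)
  nb .#.#.: next=.  (t=1,i=0, bit10=0)
  nb .#..#: next=#  (t=0,i=7, bit9=1)
  nb .#...: next=.  (t=0,i=3, bit8=0)
  nb ..###: next=.  (t=0,i=16, bit7=0)
  nb ..##.: next=#  (t=0,i=9, bit6=1)
  nb ..#.#: next=#  (t=1,i=15, bit5=1)
  nb ..#..: next=.  (t=0,i=6, bit4=0)
  nb ...##: next=#  (t=1,i=6, bit3=1)
  nb ...#.: next=.  (t=0,i=5, bit2=0)
  nb ....#: next=#  (t=1,i=5, bit1=1)
  nb .....: next=.  (t=1,i=4, bit0=0)
  bits 01001101000011010110101001101010 = 1292724842

1292724842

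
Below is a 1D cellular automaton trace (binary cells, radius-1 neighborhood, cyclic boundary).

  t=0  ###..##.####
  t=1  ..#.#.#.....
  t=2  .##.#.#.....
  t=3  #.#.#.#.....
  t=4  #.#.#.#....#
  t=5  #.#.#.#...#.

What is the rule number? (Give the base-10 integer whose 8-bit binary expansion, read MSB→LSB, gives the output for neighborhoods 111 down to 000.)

70

  [7] ### => .  t=0,i=0
  [6] ##. => #  t=0,i=2
  [5] #.# => .  t=0,i=7
  [4] #.. => .  t=0,i=3
  [3] .## => .  t=0,i=5
  [2] .#. => #  t=1,i=2
  [1] ..# => #  t=0,i=4
  [0] ... => .  t=1,i=0
  bits 01000110 = 70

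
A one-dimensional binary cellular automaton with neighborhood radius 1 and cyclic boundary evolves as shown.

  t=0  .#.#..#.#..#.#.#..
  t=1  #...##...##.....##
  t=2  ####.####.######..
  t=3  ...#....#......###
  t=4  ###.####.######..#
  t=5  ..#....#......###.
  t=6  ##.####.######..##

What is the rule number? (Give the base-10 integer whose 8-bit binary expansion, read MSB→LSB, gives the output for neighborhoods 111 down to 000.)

  ###|.  b7=0 t=1,i=17
  ##.|#  b6=1 t=1,i=0
  #.#|.  b5=0 t=0,i=2
  #..|#  b4=1 t=0,i=4
  .##|.  b3=0 t=1,i=4
  .#.|.  b2=0 t=0,i=1
  ..#|#  b1=1 t=0,i=0
  ...|#  b0=1 t=0,i=17
  bits 01010011 = 83

83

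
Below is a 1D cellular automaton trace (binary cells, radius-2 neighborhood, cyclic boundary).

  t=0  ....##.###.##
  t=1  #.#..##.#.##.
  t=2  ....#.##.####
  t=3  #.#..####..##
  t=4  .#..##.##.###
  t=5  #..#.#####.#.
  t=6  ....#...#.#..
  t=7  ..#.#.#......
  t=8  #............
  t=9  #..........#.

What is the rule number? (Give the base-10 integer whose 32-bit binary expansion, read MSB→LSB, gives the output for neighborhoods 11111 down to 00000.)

  #####|.  b31=0 t=5,i=7
  ####.|#  b30=1 t=2,i=11
  ###.#|.  b29=0 t=0,i=9
  ###..|#  b28=1 t=2,i=12
  ##.##|#  b27=1 t=0,i=6
  ##.#.|#  b26=1 t=1,i=7
  ##..#|.  b25=0 t=3,i=9
  ##...|#  b24=1 t=0,i=0
  #.###|.  b23=0 t=0,i=7
  #.##.|#  b22=1 t=0,i=11
  #.#.#|.  b21=0 t=1,i=0
  #.#..|.  b20=0 t=1,i=2
  #..##|#  b19=1 t=1,i=4
  #..#.|.  b18=0 t=5,i=2
  #...#|#  b17=1 t=6,i=6
  #....|.  b16=0 t=0,i=1
  .####|.  b15=0 t=2,i=10
  .###.|#  b14=1 t=0,i=8
  .##.#|#  b13=1 t=0,i=5
  .##..|.  b12=0 t=0,i=12
  .#.##|#  b11=1 t=1,i=9
  .#.#.|.  b10=0 t=1,i=1
  .#..#|.  b9=0 t=1,i=3
  .#...|.  b8=0 t=6,i=5
  ..###|#  b7=1 t=3,i=5
  ..##.|.  b6=0 t=0,i=4
  ..#.#|.  b5=0 t=2,i=4
  ..#..|#  b4=1 t=6,i=4
  ...##|.  b3=0 t=0,i=3
  ...#.|.  b2=0 t=2,i=3
  ....#|#  b1=1 t=0,i=2
  .....|.  b0=0 t=6,i=0
  bits 01011101010010100110100010010010 = 1565157522

1565157522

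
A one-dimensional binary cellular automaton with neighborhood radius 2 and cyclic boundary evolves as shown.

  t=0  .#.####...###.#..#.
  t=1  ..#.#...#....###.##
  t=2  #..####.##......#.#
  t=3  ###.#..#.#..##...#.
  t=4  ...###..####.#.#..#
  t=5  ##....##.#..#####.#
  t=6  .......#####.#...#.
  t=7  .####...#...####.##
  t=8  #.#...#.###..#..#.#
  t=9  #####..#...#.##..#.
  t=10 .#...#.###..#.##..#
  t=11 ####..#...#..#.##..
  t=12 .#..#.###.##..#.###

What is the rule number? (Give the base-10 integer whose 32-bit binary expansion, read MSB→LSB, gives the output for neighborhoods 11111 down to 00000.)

  ##### -> .   bit 31 = 0  t=5,i=14
  ####. -> .   bit 30 = 0  t=0,i=5
  ###.# -> .   bit 29 = 0  t=0,i=12
  ###.. -> .   bit 28 = 0  t=0,i=6
  ##.## -> #   bit 27 = 1  t=1,i=16
  ##.#. -> #   bit 26 = 1  t=0,i=13
  ##..# -> #   bit 25 = 1  t=1,i=0
  ##... -> .   bit 24 = 0  t=0,i=7
  #.### -> .   bit 23 = 0  t=0,i=3
  #.##. -> .   bit 22 = 0  t=1,i=17
  #.#.# -> #   bit 21 = 1  t=4,i=13
  #.#.. -> #   bit 20 = 1  t=0,i=14
  #..## -> #   bit 19 = 1  t=2,i=2
  #..#. -> .   bit 18 = 0  t=0,i=0
  #...# -> #   bit 17 = 1  t=0,i=8
  #.... -> .   bit 16 = 0  t=1,i=10
  .#### -> #   bit 15 = 1  t=0,i=4
  .###. -> .   bit 14 = 0  t=0,i=11
  .##.# -> #   bit 13 = 1  t=5,i=7
  .##.. -> #   bit 12 = 1  t=1,i=18
  .#.## -> #   bit 11 = 1  t=0,i=2
  .#.#. -> #   bit 10 = 1  t=1,i=3
  .#..# -> #   bit 9 = 1  t=0,i=15
  .#... -> #   bit 8 = 1  t=1,i=5
  ..### -> .   bit 7 = 0  t=0,i=10
  ..##. -> .   bit 6 = 0  t=3,i=12
  ..#.# -> .   bit 5 = 0  t=0,i=1
  ..#.. -> #   bit 4 = 1  t=0,i=17
  ...## -> .   bit 3 = 0  t=0,i=9
  ...#. -> .   bit 2 = 0  t=1,i=7
  ....# -> .   bit 1 = 0  t=1,i=11
  ..... -> #   bit 0 = 1  t=2,i=12
  bits 00001110001110101011111100010001 = 238731025

238731025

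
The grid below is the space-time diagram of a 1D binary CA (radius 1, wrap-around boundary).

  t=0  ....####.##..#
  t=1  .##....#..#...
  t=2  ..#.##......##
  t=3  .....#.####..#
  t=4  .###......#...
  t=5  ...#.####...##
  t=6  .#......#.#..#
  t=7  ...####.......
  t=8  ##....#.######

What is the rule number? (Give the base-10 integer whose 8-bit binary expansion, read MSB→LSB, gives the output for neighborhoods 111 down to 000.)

65

  nb ###: next=.  (t=0,i=5, bit7=0)
  nb ##.: next=#  (t=0,i=7, bit6=1)
  nb #.#: next=.  (t=0,i=8, bit5=0)
  nb #..: next=.  (t=0,i=0, bit4=0)
  nb .##: next=.  (t=0,i=4, bit3=0)
  nb .#.: next=.  (t=0,i=13, bit2=0)
  nb ..#: next=.  (t=0,i=3, bit1=0)
  nb ...: next=#  (t=0,i=1, bit0=1)
  bits 01000001 = 65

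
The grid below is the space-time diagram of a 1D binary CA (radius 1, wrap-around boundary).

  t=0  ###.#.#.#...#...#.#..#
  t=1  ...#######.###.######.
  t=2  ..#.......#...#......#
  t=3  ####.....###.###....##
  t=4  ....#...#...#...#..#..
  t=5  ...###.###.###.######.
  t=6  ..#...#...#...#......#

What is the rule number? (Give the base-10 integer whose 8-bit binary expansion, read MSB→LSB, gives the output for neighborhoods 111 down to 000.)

  ###|.  b7=0 t=0,i=0
  ##.|.  b6=0 t=0,i=2
  #.#|#  b5=1 t=0,i=3
  #..|#  b4=1 t=0,i=9
  .##|.  b3=0 t=0,i=21
  .#.|#  b2=1 t=0,i=4
  ..#|#  b1=1 t=0,i=11
  ...|.  b0=0 t=0,i=10
  bits 00110110 = 54

54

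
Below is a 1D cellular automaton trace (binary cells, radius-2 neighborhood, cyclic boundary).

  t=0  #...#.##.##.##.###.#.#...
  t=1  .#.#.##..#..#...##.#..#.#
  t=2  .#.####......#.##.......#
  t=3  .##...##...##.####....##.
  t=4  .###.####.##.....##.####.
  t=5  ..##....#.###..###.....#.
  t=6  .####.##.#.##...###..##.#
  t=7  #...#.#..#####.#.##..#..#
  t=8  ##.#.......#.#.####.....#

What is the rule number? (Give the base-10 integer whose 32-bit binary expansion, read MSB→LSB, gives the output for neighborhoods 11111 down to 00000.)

2975881550

  [31] ##### => #  t=7,i=11
  [30] ####. => .  t=2,i=5
  [29] ###.# => #  t=0,i=17
  [28] ###.. => #  t=2,i=6
  [27] ##.## => .  t=0,i=8
  [26] ##.#. => .  t=0,i=18
  [25] ##..# => .  t=1,i=7
  [24] ##... => #  t=2,i=7
  [23] #.### => .  t=0,i=15
  [22] #.##. => #  t=0,i=6
  [21] #.#.# => #  t=0,i=19
  [20] #.#.. => .  t=0,i=21
  [19] #..## => .  t=3,i=0
  [18] #..#. => .  t=1,i=8
  [17] #...# => .  t=0,i=2
  [16] #.... => .  t=2,i=8
  [15] .#### => .  t=2,i=4
  [14] .###. => #  t=0,i=16
  [13] .##.# => .  t=0,i=7
  [12] .##.. => #  t=1,i=6
  [11] .#.## => #  t=0,i=5
  [10] .#.#. => .  t=0,i=20
  [9] .#..# => .  t=1,i=10
  [8] .#... => #  t=0,i=1
  [7] ..### => .  t=4,i=1
  [6] ..##. => #  t=1,i=16
  [5] ..#.# => .  t=0,i=4
  [4] ..#.. => .  t=0,i=0
  [3] ...## => #  t=1,i=15
  [2] ...#. => #  t=0,i=3
  [1] ....# => #  t=2,i=11
  [0] ..... => .  t=2,i=9
  bits 10110001011000000101100101001110 = 2975881550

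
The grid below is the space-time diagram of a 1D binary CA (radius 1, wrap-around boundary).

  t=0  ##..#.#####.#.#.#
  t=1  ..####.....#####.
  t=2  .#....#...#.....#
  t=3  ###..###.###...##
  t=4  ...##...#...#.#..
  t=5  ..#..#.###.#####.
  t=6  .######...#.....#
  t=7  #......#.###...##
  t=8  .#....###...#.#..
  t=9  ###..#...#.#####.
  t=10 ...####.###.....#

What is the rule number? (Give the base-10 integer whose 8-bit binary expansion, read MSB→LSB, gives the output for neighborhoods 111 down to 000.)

  nb ###: next=.  (t=0,i=0, bit7=0)
  nb ##.: next=.  (t=0,i=1, bit6=0)
  nb #.#: next=#  (t=0,i=5, bit5=1)
  nb #..: next=#  (t=0,i=2, bit4=1)
  nb .##: next=.  (t=0,i=6, bit3=0)
  nb .#.: next=#  (t=0,i=4, bit2=1)
  nb ..#: next=#  (t=0,i=3, bit1=1)
  nb ...: next=.  (t=1,i=0, bit0=0)
  bits 00110110 = 54

54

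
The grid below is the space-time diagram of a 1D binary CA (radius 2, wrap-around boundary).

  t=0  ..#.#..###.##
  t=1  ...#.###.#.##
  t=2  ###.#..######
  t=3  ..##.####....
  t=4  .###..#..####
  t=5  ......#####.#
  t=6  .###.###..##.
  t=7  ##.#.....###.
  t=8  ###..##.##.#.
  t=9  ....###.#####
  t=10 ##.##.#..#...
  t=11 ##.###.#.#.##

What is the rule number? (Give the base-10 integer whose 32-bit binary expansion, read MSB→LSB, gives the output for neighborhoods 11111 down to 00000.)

  ##### -> .   bit 31 = 0  t=2,i=0
  ####. -> .   bit 30 = 0  t=2,i=1
  ###.# -> #   bit 29 = 1  t=0,i=9
  ###.. -> .   bit 28 = 0  t=3,i=8
  ##.## -> .   bit 27 = 0  t=0,i=10
  ##.#. -> #   bit 26 = 1  t=1,i=8
  ##..# -> .   bit 25 = 0  t=0,i=0
  ##... -> #   bit 24 = 1  t=1,i=0
  #.### -> .   bit 23 = 0  t=1,i=5
  #.##. -> #   bit 22 = 1  t=0,i=11
  #.#.# -> #   bit 21 = 1  t=1,i=9
  #.#.. -> .   bit 20 = 0  t=0,i=4
  #..## -> #   bit 19 = 1  t=0,i=6
  #..#. -> .   bit 18 = 0  t=0,i=1
  #...# -> #   bit 17 = 1  t=1,i=1
  #.... -> #   bit 16 = 1  t=3,i=10
  .#### -> #   bit 15 = 1  t=2,i=8
  .###. -> .   bit 14 = 0  t=0,i=8
  .##.# -> #   bit 13 = 1  t=3,i=3
  .##.. -> #   bit 12 = 1  t=0,i=12
  .#.## -> #   bit 11 = 1  t=1,i=4
  .#.#. -> #   bit 10 = 1  t=0,i=3
  .#..# -> #   bit 9 = 1  t=0,i=5
  .#... -> .   bit 8 = 0  t=5,i=0
  ..### -> #   bit 7 = 1  t=0,i=7
  ..##. -> #   bit 6 = 1  t=3,i=2
  ..#.# -> .   bit 5 = 0  t=0,i=2
  ..#.. -> #   bit 4 = 1  t=4,i=6
  ...## -> #   bit 3 = 1  t=3,i=1
  ...#. -> #   bit 2 = 1  t=1,i=2
  ....# -> .   bit 1 = 0  t=3,i=0
  ..... -> #   bit 0 = 1  t=3,i=11
  bits 00100101011010111011111011011101 = 627818205

627818205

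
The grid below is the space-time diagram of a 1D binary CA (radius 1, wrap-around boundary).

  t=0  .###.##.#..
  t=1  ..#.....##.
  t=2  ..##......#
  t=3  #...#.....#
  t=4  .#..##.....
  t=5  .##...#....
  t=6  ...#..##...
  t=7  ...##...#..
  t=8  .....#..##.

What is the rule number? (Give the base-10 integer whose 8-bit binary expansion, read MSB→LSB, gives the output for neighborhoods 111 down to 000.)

148

  nb ###: next=#  (t=0,i=2, bit7=1)
  nb ##.: next=.  (t=0,i=3, bit6=0)
  nb #.#: next=.  (t=0,i=4, bit5=0)
  nb #..: next=#  (t=0,i=9, bit4=1)
  nb .##: next=.  (t=0,i=1, bit3=0)
  nb .#.: next=#  (t=0,i=8, bit2=1)
  nb ..#: next=.  (t=0,i=0, bit1=0)
  nb ...: next=.  (t=0,i=10, bit0=0)
  bits 10010100 = 148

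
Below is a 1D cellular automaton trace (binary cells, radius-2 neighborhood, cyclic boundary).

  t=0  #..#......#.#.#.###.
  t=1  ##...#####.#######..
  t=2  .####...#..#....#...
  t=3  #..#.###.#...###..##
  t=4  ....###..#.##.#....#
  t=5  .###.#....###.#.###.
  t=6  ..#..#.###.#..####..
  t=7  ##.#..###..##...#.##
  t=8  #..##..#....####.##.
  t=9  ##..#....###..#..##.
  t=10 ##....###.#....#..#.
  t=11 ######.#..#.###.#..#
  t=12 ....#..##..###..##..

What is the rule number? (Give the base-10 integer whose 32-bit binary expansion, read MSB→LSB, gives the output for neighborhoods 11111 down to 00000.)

1106476559

  [31] ##### => .  t=1,i=7
  [30] ####. => #  t=1,i=8
  [29] ###.# => .  t=0,i=18
  [28] ###.. => .  t=1,i=17
  [27] ##.## => .  t=1,i=10
  [26] ##.#. => .  t=0,i=19
  [25] ##..# => .  t=1,i=18
  [24] ##... => #  t=1,i=2
  [23] #.### => #  t=0,i=16
  [22] #.##. => #  t=4,i=11
  [21] #.#.# => #  t=0,i=12
  [20] #.#.. => #  t=0,i=0
  [19] #..## => .  t=1,i=19
  [18] #..#. => .  t=0,i=2
  [17] #...# => #  t=1,i=3
  [16] #.... => #  t=0,i=5
  [15] .#### => .  t=1,i=6
  [14] .###. => #  t=0,i=17
  [13] .##.# => #  t=4,i=12
  [12] .##.. => #  t=1,i=1
  [11] .#.## => #  t=0,i=15
  [10] .#.#. => #  t=0,i=11
  [9] .#..# => #  t=0,i=1
  [8] .#... => .  t=0,i=4
  [7] ..### => .  t=1,i=5
  [6] ..##. => .  t=1,i=0
  [5] ..#.# => .  t=0,i=10
  [4] ..#.. => .  t=0,i=3
  [3] ...## => #  t=1,i=4
  [2] ...#. => #  t=0,i=9
  [1] ....# => #  t=0,i=8
  [0] ..... => #  t=0,i=6
  bits 01000001111100110111111000001111 = 1106476559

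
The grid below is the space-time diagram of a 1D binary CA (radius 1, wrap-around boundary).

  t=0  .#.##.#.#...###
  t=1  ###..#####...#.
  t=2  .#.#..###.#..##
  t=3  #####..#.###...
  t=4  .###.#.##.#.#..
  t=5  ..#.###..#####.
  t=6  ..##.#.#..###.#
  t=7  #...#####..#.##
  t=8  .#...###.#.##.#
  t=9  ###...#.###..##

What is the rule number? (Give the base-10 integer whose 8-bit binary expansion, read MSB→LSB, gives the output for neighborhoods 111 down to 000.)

  nb ###: next=#  (t=0,i=13, bit7=1)
  nb ##.: next=.  (t=0,i=4, bit6=0)
  nb #.#: next=#  (t=0,i=0, bit5=1)
  nb #..: next=#  (t=0,i=9, bit4=1)
  nb .##: next=.  (t=0,i=3, bit3=0)
  nb .#.: next=#  (t=0,i=1, bit2=1)
  nb ..#: next=.  (t=0,i=11, bit1=0)
  nb ...: next=.  (t=0,i=10, bit0=0)
  bits 10110100 = 180

180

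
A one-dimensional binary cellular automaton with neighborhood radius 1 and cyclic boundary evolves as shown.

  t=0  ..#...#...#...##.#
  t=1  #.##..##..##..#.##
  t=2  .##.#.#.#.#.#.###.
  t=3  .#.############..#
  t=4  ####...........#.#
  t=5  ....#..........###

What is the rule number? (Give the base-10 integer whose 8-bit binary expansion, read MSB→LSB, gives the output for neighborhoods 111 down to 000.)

60

  ###|.  b7=0 t=1,i=17
  ##.|.  b6=0 t=0,i=15
  #.#|#  b5=1 t=0,i=16
  #..|#  b4=1 t=0,i=0
  .##|#  b3=1 t=0,i=14
  .#.|#  b2=1 t=0,i=2
  ..#|.  b1=0 t=0,i=1
  ...|.  b0=0 t=0,i=4
  bits 00111100 = 60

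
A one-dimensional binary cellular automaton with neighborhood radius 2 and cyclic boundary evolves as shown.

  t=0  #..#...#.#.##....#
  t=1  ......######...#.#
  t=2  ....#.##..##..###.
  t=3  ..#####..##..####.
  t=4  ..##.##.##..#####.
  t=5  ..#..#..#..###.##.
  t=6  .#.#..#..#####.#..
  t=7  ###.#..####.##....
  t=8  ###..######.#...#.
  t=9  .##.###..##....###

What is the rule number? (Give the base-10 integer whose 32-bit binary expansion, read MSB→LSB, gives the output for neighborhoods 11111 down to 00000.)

1885916902

  ##### -> .   bit 31 = 0  t=1,i=8
  ####. -> #   bit 30 = 1  t=1,i=10
  ###.# -> #   bit 29 = 1  t=5,i=13
  ###.. -> #   bit 28 = 1  t=1,i=11
  ##.## -> .   bit 27 = 0  t=4,i=4
  ##.#. -> .   bit 26 = 0  t=6,i=14
  ##..# -> .   bit 25 = 0  t=0,i=1
  ##... -> .   bit 24 = 0  t=0,i=13
  #.### -> .   bit 23 = 0  t=8,i=0
  #.##. -> #   bit 22 = 1  t=0,i=11
  #.#.# -> #   bit 21 = 1  t=0,i=9
  #.#.. -> .   bit 20 = 0  t=1,i=17
  #..## -> #   bit 19 = 1  t=2,i=9
  #..#. -> .   bit 18 = 0  t=0,i=2
  #...# -> .   bit 17 = 0  t=0,i=5
  #.... -> .   bit 16 = 0  t=0,i=14
  .#### -> #   bit 15 = 1  t=1,i=7
  .###. -> #   bit 14 = 1  t=2,i=15
  .##.# -> .   bit 13 = 0  t=4,i=3
  .##.. -> .   bit 12 = 0  t=0,i=0
  .#.## -> #   bit 11 = 1  t=0,i=10
  .#.#. -> #   bit 10 = 1  t=0,i=8
  .#..# -> #   bit 9 = 1  t=5,i=3
  .#... -> .   bit 8 = 0  t=0,i=4
  ..### -> #   bit 7 = 1  t=1,i=6
  ..##. -> #   bit 6 = 1  t=0,i=17
  ..#.# -> #   bit 5 = 1  t=0,i=7
  ..#.. -> .   bit 4 = 0  t=0,i=3
  ...## -> .   bit 3 = 0  t=0,i=16
  ...#. -> #   bit 2 = 1  t=0,i=6
  ....# -> #   bit 1 = 1  t=0,i=15
  ..... -> .   bit 0 = 0  t=1,i=2
  bits 01110000011010001100111011100110 = 1885916902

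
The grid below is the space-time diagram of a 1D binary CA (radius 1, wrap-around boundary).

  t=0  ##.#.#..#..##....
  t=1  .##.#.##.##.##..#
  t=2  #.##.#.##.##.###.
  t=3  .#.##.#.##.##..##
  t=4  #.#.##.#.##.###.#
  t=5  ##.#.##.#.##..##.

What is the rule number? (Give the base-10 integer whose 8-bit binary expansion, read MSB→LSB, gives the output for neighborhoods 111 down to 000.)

114

  ###|.  b7=0 t=2,i=14
  ##.|#  b6=1 t=0,i=1
  #.#|#  b5=1 t=0,i=2
  #..|#  b4=1 t=0,i=6
  .##|.  b3=0 t=0,i=0
  .#.|.  b2=0 t=0,i=3
  ..#|#  b1=1 t=0,i=7
  ...|.  b0=0 t=0,i=14
  bits 01110010 = 114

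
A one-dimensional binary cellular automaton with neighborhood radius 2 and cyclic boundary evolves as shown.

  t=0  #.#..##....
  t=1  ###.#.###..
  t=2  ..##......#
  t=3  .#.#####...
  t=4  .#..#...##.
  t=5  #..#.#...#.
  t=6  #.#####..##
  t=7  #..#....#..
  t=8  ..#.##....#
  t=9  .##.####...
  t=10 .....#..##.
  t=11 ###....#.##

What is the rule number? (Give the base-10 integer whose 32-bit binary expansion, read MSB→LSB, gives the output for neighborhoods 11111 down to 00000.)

  [31] ##### => .  t=3,i=5
  [30] ####. => .  t=3,i=6
  [29] ###.# => #  t=1,i=2
  [28] ###.. => .  t=1,i=8
  [27] ##.## => .  t=6,i=1
  [26] ##.#. => #  t=1,i=3
  [25] ##..# => .  t=1,i=9
  [24] ##... => #  t=0,i=7
  [23] #.### => .  t=1,i=6
  [22] #.##. => #  t=8,i=4
  [21] #.#.# => .  t=1,i=4
  [20] #.#.. => #  t=0,i=2
  [19] #..## => #  t=0,i=4
  [18] #..#. => #  t=4,i=0
  [17] #...# => .  t=4,i=6
  [16] #.... => #  t=0,i=8
  [15] .#### => #  t=3,i=4
  [14] .###. => .  t=1,i=1
  [13] .##.# => .  t=9,i=2
  [12] .##.. => #  t=0,i=6
  [11] .#.## => .  t=1,i=5
  [10] .#.#. => #  t=0,i=1
  [9] .#..# => .  t=0,i=3
  [8] .#... => #  t=4,i=5
  [7] ..### => .  t=1,i=0
  [6] ..##. => .  t=0,i=5
  [5] ..#.# => #  t=0,i=0
  [4] ..#.. => .  t=2,i=10
  [3] ...## => .  t=4,i=7
  [2] ...#. => .  t=0,i=10
  [1] ....# => .  t=0,i=9
  [0] ..... => #  t=2,i=6
  bits 00100101010111011001010100100001 = 626890017

626890017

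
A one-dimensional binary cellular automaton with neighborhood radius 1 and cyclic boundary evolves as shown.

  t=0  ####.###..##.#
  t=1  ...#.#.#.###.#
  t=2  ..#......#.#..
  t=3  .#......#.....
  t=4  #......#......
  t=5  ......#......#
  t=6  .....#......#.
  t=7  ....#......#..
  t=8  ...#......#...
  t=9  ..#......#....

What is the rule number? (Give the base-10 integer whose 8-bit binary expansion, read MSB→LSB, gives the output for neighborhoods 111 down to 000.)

74

  [7] ### => .  t=0,i=0
  [6] ##. => #  t=0,i=3
  [5] #.# => .  t=0,i=4
  [4] #.. => .  t=0,i=8
  [3] .## => #  t=0,i=5
  [2] .#. => .  t=1,i=3
  [1] ..# => #  t=0,i=9
  [0] ... => .  t=1,i=1
  bits 01001010 = 74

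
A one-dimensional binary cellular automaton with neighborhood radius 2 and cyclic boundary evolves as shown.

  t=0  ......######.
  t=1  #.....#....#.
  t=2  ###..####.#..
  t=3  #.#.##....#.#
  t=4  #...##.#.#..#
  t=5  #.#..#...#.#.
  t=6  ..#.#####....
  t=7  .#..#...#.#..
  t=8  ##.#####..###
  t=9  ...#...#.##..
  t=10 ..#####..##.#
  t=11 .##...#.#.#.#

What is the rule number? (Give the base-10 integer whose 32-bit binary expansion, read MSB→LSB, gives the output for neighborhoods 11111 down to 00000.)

283062676

  ##### -> .   bit 31 = 0  t=0,i=8
  ####. -> .   bit 30 = 0  t=0,i=10
  ###.# -> .   bit 29 = 0  t=2,i=8
  ###.. -> #   bit 28 = 1  t=0,i=11
  ##.## -> .   bit 27 = 0  t=8,i=2
  ##.#. -> .   bit 26 = 0  t=2,i=9
  ##..# -> .   bit 25 = 0  t=2,i=3
  ##... -> .   bit 24 = 0  t=0,i=12
  #.### -> #   bit 23 = 1  t=6,i=4
  #.##. -> #   bit 22 = 1  t=3,i=4
  #.#.# -> .   bit 21 = 0  t=3,i=2
  #.#.. -> #   bit 20 = 1  t=1,i=0
  #..## -> #   bit 19 = 1  t=2,i=4
  #..#. -> #   bit 18 = 1  t=5,i=4
  #...# -> #   bit 17 = 1  t=4,i=2
  #.... -> #   bit 16 = 1  t=0,i=0
  .#### -> .   bit 15 = 0  t=0,i=7
  .###. -> .   bit 14 = 0  t=2,i=1
  .##.# -> #   bit 13 = 1  t=3,i=0
  .##.. -> #   bit 12 = 1  t=3,i=5
  .#.## -> .   bit 11 = 0  t=3,i=3
  .#.#. -> .   bit 10 = 0  t=1,i=12
  .#..# -> .   bit 9 = 0  t=2,i=11
  .#... -> #   bit 8 = 1  t=1,i=1
  ..### -> #   bit 7 = 1  t=0,i=6
  ..##. -> .   bit 6 = 0  t=4,i=4
  ..#.# -> .   bit 5 = 0  t=1,i=11
  ..#.. -> #   bit 4 = 1  t=1,i=6
  ...## -> .   bit 3 = 0  t=0,i=5
  ...#. -> #   bit 2 = 1  t=1,i=5
  ....# -> .   bit 1 = 0  t=0,i=4
  ..... -> .   bit 0 = 0  t=0,i=1
  bits 00010000110111110011000110010100 = 283062676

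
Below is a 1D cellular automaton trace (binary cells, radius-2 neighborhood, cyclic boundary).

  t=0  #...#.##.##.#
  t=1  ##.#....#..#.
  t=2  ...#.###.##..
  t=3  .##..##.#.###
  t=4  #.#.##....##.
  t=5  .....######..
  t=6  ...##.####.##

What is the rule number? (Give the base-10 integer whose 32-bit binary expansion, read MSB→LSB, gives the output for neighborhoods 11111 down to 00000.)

3382563406

  ##### -> #   bit 31 = 1  t=5,i=7
  ####. -> #   bit 30 = 1  t=5,i=9
  ###.# -> .   bit 29 = 0  t=2,i=7
  ###.. -> .   bit 28 = 0  t=5,i=10
  ##.## -> #   bit 27 = 1  t=0,i=8
  ##.#. -> .   bit 26 = 0  t=1,i=2
  ##..# -> .   bit 25 = 0  t=3,i=3
  ##... -> #   bit 24 = 1  t=0,i=1
  #.### -> #   bit 23 = 1  t=2,i=5
  #.##. -> .   bit 22 = 0  t=0,i=6
  #.#.# -> .   bit 21 = 0  t=3,i=8
  #.#.. -> #   bit 20 = 1  t=1,i=3
  #..## -> #   bit 19 = 1  t=3,i=4
  #..#. -> #   bit 18 = 1  t=1,i=10
  #...# -> .   bit 17 = 0  t=0,i=2
  #.... -> #   bit 16 = 1  t=1,i=5
  .#### -> #   bit 15 = 1  t=5,i=6
  .###. -> #   bit 14 = 1  t=2,i=6
  .##.# -> .   bit 13 = 0  t=0,i=7
  .##.. -> #   bit 12 = 1  t=0,i=0
  .#.## -> .   bit 11 = 0  t=0,i=5
  .#.#. -> .   bit 10 = 0  t=4,i=1
  .#..# -> #   bit 9 = 1  t=1,i=9
  .#... -> .   bit 8 = 0  t=1,i=4
  ..### -> .   bit 7 = 0  t=5,i=5
  ..##. -> #   bit 6 = 1  t=3,i=5
  ..#.# -> .   bit 5 = 0  t=0,i=4
  ..#.. -> .   bit 4 = 0  t=1,i=8
  ...## -> #   bit 3 = 1  t=4,i=9
  ...#. -> #   bit 2 = 1  t=0,i=3
  ....# -> #   bit 1 = 1  t=1,i=6
  ..... -> .   bit 0 = 0  t=2,i=0
  bits 11001001100111011101001001001110 = 3382563406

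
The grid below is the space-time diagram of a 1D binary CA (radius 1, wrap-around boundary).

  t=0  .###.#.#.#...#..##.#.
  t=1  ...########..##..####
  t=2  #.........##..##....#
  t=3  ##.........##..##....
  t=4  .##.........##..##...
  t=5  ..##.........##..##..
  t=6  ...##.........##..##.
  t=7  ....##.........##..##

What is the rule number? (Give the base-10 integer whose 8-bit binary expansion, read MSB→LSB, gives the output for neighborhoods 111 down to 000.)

116

  nb ###: next=.  (t=0,i=2, bit7=0)
  nb ##.: next=#  (t=0,i=3, bit6=1)
  nb #.#: next=#  (t=0,i=4, bit5=1)
  nb #..: next=#  (t=0,i=10, bit4=1)
  nb .##: next=.  (t=0,i=1, bit3=0)
  nb .#.: next=#  (t=0,i=5, bit2=1)
  nb ..#: next=.  (t=0,i=0, bit1=0)
  nb ...: next=.  (t=0,i=11, bit0=0)
  bits 01110100 = 116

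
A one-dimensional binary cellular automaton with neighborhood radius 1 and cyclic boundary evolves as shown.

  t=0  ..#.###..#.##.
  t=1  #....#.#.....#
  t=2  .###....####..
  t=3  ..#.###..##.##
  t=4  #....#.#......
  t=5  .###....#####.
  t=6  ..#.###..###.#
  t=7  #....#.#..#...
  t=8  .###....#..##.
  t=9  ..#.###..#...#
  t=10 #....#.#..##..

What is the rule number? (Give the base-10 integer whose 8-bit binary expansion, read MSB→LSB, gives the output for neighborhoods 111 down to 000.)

  [7] ### => #  t=0,i=5
  [6] ##. => .  t=0,i=6
  [5] #.# => .  t=0,i=3
  [4] #.. => #  t=0,i=7
  [3] .## => .  t=0,i=4
  [2] .#. => .  t=0,i=2
  [1] ..# => .  t=0,i=1
  [0] ... => #  t=0,i=0
  bits 10010001 = 145

145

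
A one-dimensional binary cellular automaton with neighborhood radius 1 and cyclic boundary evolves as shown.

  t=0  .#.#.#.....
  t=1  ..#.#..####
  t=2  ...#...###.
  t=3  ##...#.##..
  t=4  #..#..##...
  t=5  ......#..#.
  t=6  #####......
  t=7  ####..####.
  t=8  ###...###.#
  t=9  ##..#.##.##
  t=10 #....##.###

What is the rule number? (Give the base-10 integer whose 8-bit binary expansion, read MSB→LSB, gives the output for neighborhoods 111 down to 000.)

  ### -> #   bit 7 = 1  t=1,i=8
  ##. -> .   bit 6 = 0  t=1,i=10
  #.# -> #   bit 5 = 1  t=0,i=2
  #.. -> .   bit 4 = 0  t=0,i=6
  .## -> #   bit 3 = 1  t=1,i=7
  .#. -> .   bit 2 = 0  t=0,i=1
  ..# -> .   bit 1 = 0  t=0,i=0
  ... -> #   bit 0 = 1  t=0,i=7
  bits 10101001 = 169

169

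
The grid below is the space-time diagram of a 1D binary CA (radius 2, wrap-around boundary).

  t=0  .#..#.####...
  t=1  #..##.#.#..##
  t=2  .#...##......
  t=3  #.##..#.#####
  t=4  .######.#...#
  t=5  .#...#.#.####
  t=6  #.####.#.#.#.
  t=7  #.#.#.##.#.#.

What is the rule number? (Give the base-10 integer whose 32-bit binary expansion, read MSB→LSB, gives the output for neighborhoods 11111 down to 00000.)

1323766055

  nb #####: next=.  (t=3,i=10, bit31=0)
  nb ####.: next=#  (t=0,i=8, bit30=1)
  nb ###.#: next=.  (t=3,i=0, bit29=0)
  nb ###..: next=.  (t=0,i=9, bit28=0)
  nb ##.##: next=#  (t=3,i=1, bit27=1)
  nb ##.#.: next=#  (t=1,i=5, bit26=1)
  nb ##..#: next=#  (t=1,i=1, bit25=1)
  nb ##...: next=.  (t=0,i=10, bit24=0)
  nb #.###: next=#  (t=0,i=6, bit23=1)
  nb #.##.: next=#  (t=3,i=2, bit22=1)
  nb #.#.#: next=#  (t=1,i=6, bit21=1)
  nb #.#..: next=.  (t=1,i=8, bit20=0)
  nb #..##: next=.  (t=1,i=2, bit19=0)
  nb #..#.: next=#  (t=0,i=3, bit18=1)
  nb #...#: next=#  (t=2,i=3, bit17=1)
  nb #....: next=#  (t=0,i=11, bit16=1)
  nb .####: next=.  (t=0,i=7, bit15=0)
  nb .###.: next=.  (t=1,i=12, bit14=0)
  nb .##.#: next=.  (t=1,i=4, bit13=0)
  nb .##..: next=#  (t=2,i=6, bit12=1)
  nb .#.##: next=.  (t=0,i=5, bit11=0)
  nb .#.#.: next=.  (t=1,i=7, bit10=0)
  nb .#..#: next=.  (t=0,i=2, bit9=0)
  nb .#...: next=#  (t=2,i=2, bit8=1)
  nb ..###: next=.  (t=1,i=11, bit7=0)
  nb ..##.: next=.  (t=1,i=3, bit6=0)
  nb ..#.#: next=#  (t=0,i=4, bit5=1)
  nb ..#..: next=.  (t=0,i=1, bit4=0)
  nb ...##: next=.  (t=2,i=4, bit3=0)
  nb ...#.: next=#  (t=0,i=0, bit2=1)
  nb ....#: next=#  (t=0,i=12, bit1=1)
  nb .....: next=#  (t=2,i=9, bit0=1)
  bits 01001110111001110001000100100111 = 1323766055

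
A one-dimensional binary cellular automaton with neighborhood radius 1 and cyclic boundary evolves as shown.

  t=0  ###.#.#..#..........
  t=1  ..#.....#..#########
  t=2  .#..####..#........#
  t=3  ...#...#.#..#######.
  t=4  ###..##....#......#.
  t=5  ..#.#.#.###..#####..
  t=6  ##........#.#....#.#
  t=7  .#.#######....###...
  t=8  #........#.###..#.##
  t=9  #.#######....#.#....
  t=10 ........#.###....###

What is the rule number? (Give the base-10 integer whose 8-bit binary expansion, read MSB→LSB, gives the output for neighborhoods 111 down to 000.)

67

  [7] ### => .  t=0,i=1
  [6] ##. => #  t=0,i=2
  [5] #.# => .  t=0,i=3
  [4] #.. => .  t=0,i=7
  [3] .## => .  t=0,i=0
  [2] .#. => .  t=0,i=4
  [1] ..# => #  t=0,i=8
  [0] ... => #  t=0,i=11
  bits 01000011 = 67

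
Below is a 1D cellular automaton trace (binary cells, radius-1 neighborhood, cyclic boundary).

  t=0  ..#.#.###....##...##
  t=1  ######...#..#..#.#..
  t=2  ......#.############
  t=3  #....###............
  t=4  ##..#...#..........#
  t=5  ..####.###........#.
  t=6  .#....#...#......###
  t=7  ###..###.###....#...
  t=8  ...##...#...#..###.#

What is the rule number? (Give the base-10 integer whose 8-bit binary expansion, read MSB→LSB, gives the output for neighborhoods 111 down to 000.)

  ### -> .   bit 7 = 0  t=0,i=7
  ##. -> .   bit 6 = 0  t=0,i=8
  #.# -> #   bit 5 = 1  t=0,i=3
  #.. -> #   bit 4 = 1  t=0,i=0
  .## -> .   bit 3 = 0  t=0,i=6
  .#. -> #   bit 2 = 1  t=0,i=2
  ..# -> #   bit 1 = 1  t=0,i=1
  ... -> .   bit 0 = 0  t=0,i=10
  bits 00110110 = 54

54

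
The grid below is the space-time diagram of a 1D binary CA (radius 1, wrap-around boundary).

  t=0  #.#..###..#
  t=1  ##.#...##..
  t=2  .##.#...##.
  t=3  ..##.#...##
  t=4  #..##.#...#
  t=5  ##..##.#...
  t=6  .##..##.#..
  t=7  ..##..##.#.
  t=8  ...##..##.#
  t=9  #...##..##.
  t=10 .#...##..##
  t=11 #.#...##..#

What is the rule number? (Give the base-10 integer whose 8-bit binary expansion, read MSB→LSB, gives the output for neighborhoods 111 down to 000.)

  ### -> .   bit 7 = 0  t=0,i=6
  ##. -> #   bit 6 = 1  t=0,i=0
  #.# -> #   bit 5 = 1  t=0,i=1
  #.. -> #   bit 4 = 1  t=0,i=3
  .## -> .   bit 3 = 0  t=0,i=5
  .#. -> .   bit 2 = 0  t=0,i=2
  ..# -> .   bit 1 = 0  t=0,i=4
  ... -> .   bit 0 = 0  t=1,i=5
  bits 01110000 = 112

112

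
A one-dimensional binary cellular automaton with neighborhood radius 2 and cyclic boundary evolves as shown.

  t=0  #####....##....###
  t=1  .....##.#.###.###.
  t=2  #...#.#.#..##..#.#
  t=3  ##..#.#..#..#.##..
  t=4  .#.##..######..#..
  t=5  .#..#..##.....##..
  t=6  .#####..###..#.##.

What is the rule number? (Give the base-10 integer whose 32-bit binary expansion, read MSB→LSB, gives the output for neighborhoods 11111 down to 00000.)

  #####|.  b31=0 t=0,i=0
  ####.|.  b30=0 t=0,i=3
  ###.#|#  b29=1 t=1,i=12
  ###..|.  b28=0 t=0,i=4
  ##.##|.  b27=0 t=1,i=13
  ##.#.|.  b26=0 t=1,i=7
  ##..#|.  b25=0 t=2,i=13
  ##...|#  b24=1 t=0,i=5
  #.###|.  b23=0 t=1,i=10
  #.##.|.  b22=0 t=2,i=17
  #.#.#|#  b21=1 t=1,i=8
  #.#..|.  b20=0 t=2,i=8
  #..##|.  b19=0 t=2,i=10
  #..#.|#  b18=1 t=2,i=14
  #...#|.  b17=0 t=2,i=2
  #....|#  b16=1 t=0,i=6
  .####|#  b15=1 t=0,i=16
  .###.|#  b14=1 t=1,i=11
  .##.#|#  b13=1 t=1,i=6
  .##..|#  b12=1 t=0,i=10
  .#.##|.  b11=0 t=1,i=9
  .#.#.|.  b10=0 t=2,i=5
  .#..#|#  b9=1 t=2,i=9
  .#...|.  b8=0 t=4,i=16
  ..###|#  b7=1 t=0,i=15
  ..##.|.  b6=0 t=0,i=9
  ..#.#|#  b5=1 t=2,i=4
  ..#..|#  b4=1 t=3,i=9
  ...##|#  b3=1 t=0,i=8
  ...#.|.  b2=0 t=2,i=3
  ....#|.  b1=0 t=0,i=7
  .....|.  b0=0 t=1,i=1
  bits 00100001001001011111001010111000 = 556135096

556135096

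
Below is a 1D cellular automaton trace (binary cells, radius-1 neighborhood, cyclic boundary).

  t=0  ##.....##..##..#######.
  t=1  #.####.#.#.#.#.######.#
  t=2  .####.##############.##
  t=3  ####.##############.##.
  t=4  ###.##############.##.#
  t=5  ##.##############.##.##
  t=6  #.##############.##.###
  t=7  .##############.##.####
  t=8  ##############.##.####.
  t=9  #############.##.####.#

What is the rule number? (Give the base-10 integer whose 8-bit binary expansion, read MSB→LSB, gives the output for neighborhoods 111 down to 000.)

  nb ###: next=#  (t=0,i=16, bit7=1)
  nb ##.: next=.  (t=0,i=1, bit6=0)
  nb #.#: next=#  (t=0,i=22, bit5=1)
  nb #..: next=#  (t=0,i=2, bit4=1)
  nb .##: next=#  (t=0,i=0, bit3=1)
  nb .#.: next=#  (t=1,i=7, bit2=1)
  nb ..#: next=.  (t=0,i=6, bit1=0)
  nb ...: next=#  (t=0,i=3, bit0=1)
  bits 10111101 = 189

189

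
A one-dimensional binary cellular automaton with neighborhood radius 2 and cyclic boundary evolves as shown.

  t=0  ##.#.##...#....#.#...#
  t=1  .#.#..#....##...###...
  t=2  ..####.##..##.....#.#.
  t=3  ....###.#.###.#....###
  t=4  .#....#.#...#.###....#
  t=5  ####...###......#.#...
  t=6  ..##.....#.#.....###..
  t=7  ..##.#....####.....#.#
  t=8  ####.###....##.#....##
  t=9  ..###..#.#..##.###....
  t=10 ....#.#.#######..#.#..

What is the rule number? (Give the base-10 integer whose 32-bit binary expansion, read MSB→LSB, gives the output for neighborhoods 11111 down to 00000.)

  ##### -> .   bit 31 = 0  t=8,i=0
  ####. -> #   bit 30 = 1  t=2,i=4
  ###.# -> #   bit 29 = 1  t=0,i=1
  ###.. -> #   bit 28 = 1  t=1,i=18
  ##.## -> #   bit 27 = 1  t=2,i=6
  ##.#. -> .   bit 26 = 0  t=0,i=2
  ##..# -> .   bit 25 = 0  t=2,i=9
  ##... -> .   bit 24 = 0  t=0,i=7
  #.### -> .   bit 23 = 0  t=3,i=10
  #.##. -> .   bit 22 = 0  t=0,i=5
  #.#.# -> #   bit 21 = 1  t=0,i=3
  #.#.. -> #   bit 20 = 1  t=0,i=17
  #..## -> #   bit 19 = 1  t=2,i=10
  #..#. -> #   bit 18 = 1  t=1,i=5
  #...# -> .   bit 17 = 0  t=0,i=8
  #.... -> #   bit 16 = 1  t=0,i=12
  .#### -> .   bit 15 = 0  t=2,i=3
  .###. -> .   bit 14 = 0  t=0,i=0
  .##.# -> #   bit 13 = 1  t=7,i=3
  .##.. -> #   bit 12 = 1  t=0,i=6
  .#.## -> .   bit 11 = 0  t=0,i=4
  .#.#. -> #   bit 10 = 1  t=0,i=16
  .#..# -> #   bit 9 = 1  t=1,i=4
  .#... -> #   bit 8 = 1  t=0,i=11
  ..### -> .   bit 7 = 0  t=0,i=21
  ..##. -> #   bit 6 = 1  t=1,i=11
  ..#.# -> .   bit 5 = 0  t=0,i=15
  ..#.. -> .   bit 4 = 0  t=0,i=10
  ...## -> .   bit 3 = 0  t=0,i=20
  ...#. -> .   bit 2 = 0  t=0,i=9
  ....# -> .   bit 1 = 0  t=0,i=13
  ..... -> .   bit 0 = 0  t=2,i=15
  bits 01111000001111010011011101000000 = 2017277760

2017277760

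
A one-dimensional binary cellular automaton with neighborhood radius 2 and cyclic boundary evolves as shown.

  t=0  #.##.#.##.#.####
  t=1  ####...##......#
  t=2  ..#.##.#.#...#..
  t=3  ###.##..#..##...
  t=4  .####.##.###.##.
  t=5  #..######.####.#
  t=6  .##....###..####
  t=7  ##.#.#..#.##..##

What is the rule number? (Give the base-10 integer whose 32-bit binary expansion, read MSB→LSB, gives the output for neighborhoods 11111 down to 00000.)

  nb #####: next=.  (t=0,i=14, bit31=0)
  nb ####.: next=#  (t=0,i=15, bit30=1)
  nb ###.#: next=#  (t=0,i=0, bit29=1)
  nb ###..: next=.  (t=1,i=3, bit28=0)
  nb ##.##: next=#  (t=0,i=1, bit27=1)
  nb ##.#.: next=.  (t=0,i=4, bit26=0)
  nb ##..#: next=#  (t=3,i=6, bit25=1)
  nb ##...: next=#  (t=1,i=4, bit24=1)
  nb #.###: next=.  (t=0,i=12, bit23=0)
  nb #.##.: next=#  (t=0,i=2, bit22=1)
  nb #.#.#: next=.  (t=0,i=5, bit21=0)
  nb #.#..: next=.  (t=2,i=9, bit20=0)
  nb #..##: next=#  (t=3,i=10, bit19=1)
  nb #..#.: next=#  (t=3,i=7, bit18=1)
  nb #...#: next=#  (t=1,i=5, bit17=1)
  nb #....: next=.  (t=1,i=10, bit16=0)
  nb .####: next=.  (t=0,i=13, bit15=0)
  nb .###.: next=#  (t=3,i=1, bit14=1)
  nb .##.#: next=#  (t=0,i=3, bit13=1)
  nb .##..: next=.  (t=1,i=8, bit12=0)
  nb .#.##: next=.  (t=0,i=6, bit11=0)
  nb .#.#.: next=#  (t=2,i=8, bit10=1)
  nb .#..#: next=#  (t=3,i=9, bit9=1)
  nb .#...: next=.  (t=2,i=10, bit8=0)
  nb ..###: next=.  (t=1,i=15, bit7=0)
  nb ..##.: next=#  (t=1,i=7, bit6=1)
  nb ..#.#: next=#  (t=2,i=2, bit5=1)
  nb ..#..: next=.  (t=2,i=13, bit4=0)
  nb ...##: next=.  (t=1,i=6, bit3=0)
  nb ...#.: next=#  (t=2,i=1, bit2=1)
  nb ....#: next=#  (t=1,i=13, bit1=1)
  nb .....: next=.  (t=1,i=11, bit0=0)
  bits 01101011010011100110011001100110 = 1800300134

1800300134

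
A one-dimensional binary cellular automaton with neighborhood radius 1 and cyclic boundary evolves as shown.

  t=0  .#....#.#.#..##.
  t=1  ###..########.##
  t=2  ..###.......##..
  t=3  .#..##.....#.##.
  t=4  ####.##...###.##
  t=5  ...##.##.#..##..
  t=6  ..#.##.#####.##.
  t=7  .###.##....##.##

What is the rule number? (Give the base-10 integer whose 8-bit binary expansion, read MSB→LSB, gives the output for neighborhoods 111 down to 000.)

  nb ###: next=.  (t=1,i=0, bit7=0)
  nb ##.: next=#  (t=0,i=14, bit6=1)
  nb #.#: next=#  (t=0,i=7, bit5=1)
  nb #..: next=#  (t=0,i=2, bit4=1)
  nb .##: next=.  (t=0,i=13, bit3=0)
  nb .#.: next=#  (t=0,i=1, bit2=1)
  nb ..#: next=#  (t=0,i=0, bit1=1)
  nb ...: next=.  (t=0,i=3, bit0=0)
  bits 01110110 = 118

118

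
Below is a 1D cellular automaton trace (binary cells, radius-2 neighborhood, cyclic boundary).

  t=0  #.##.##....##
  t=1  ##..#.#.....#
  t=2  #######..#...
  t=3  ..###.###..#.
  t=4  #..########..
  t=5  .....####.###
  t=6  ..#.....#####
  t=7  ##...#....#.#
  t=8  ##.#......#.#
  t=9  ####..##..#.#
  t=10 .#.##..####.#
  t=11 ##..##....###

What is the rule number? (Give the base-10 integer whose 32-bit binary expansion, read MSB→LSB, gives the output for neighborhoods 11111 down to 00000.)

3199620129

  #####|#  b31=1 t=2,i=2
  ####.|.  b30=0 t=2,i=5
  ###.#|#  b29=1 t=0,i=0
  ###..|#  b28=1 t=1,i=1
  ##.##|#  b27=1 t=0,i=1
  ##.#.|#  b26=1 t=8,i=2
  ##..#|#  b25=1 t=1,i=2
  ##...|.  b24=0 t=0,i=7
  #.###|#  b23=1 t=3,i=6
  #.##.|.  b22=0 t=0,i=2
  #.#.#|#  b21=1 t=10,i=1
  #.#..|#  b20=1 t=1,i=6
  #..##|.  b19=0 t=4,i=2
  #..#.|#  b18=1 t=1,i=3
  #...#|#  b17=1 t=2,i=11
  #....|.  b16=0 t=0,i=8
  .####|.  b15=0 t=2,i=1
  .###.|#  b14=1 t=0,i=12
  .##.#|.  b13=0 t=0,i=3
  .##..|#  b12=1 t=0,i=6
  .#.##|.  b11=0 t=7,i=11
  .#.#.|#  b10=1 t=1,i=5
  .#..#|.  b9=0 t=4,i=1
  .#...|.  b8=0 t=1,i=7
  ..###|.  b7=0 t=0,i=11
  ..##.|.  b6=0 t=9,i=6
  ..#.#|#  b5=1 t=1,i=4
  ..#..|.  b4=0 t=2,i=9
  ...##|.  b3=0 t=0,i=10
  ...#.|.  b2=0 t=7,i=4
  ....#|.  b1=0 t=0,i=9
  .....|#  b0=1 t=1,i=9
  bits 10111110101101100101010000100001 = 3199620129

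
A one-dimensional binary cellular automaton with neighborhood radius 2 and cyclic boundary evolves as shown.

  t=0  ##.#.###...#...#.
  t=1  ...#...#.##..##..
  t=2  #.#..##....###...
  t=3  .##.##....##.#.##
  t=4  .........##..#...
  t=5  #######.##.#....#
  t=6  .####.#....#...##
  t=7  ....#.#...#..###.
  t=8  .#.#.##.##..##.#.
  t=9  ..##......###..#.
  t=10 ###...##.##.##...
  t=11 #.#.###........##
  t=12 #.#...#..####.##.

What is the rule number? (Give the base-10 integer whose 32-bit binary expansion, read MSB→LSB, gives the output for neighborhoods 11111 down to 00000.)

2990146765

  nb #####: next=#  (t=5,i=1, bit31=1)
  nb ####.: next=.  (t=5,i=5, bit30=0)
  nb ###.#: next=#  (t=5,i=6, bit29=1)
  nb ###..: next=#  (t=0,i=7, bit28=1)
  nb ##.##: next=.  (t=3,i=0, bit27=0)
  nb ##.#.: next=.  (t=0,i=2, bit26=0)
  nb ##..#: next=#  (t=1,i=11, bit25=1)
  nb ##...: next=.  (t=0,i=8, bit24=0)
  nb #.###: next=.  (t=0,i=5, bit23=0)
  nb #.##.: next=.  (t=0,i=0, bit22=0)
  nb #.#.#: next=#  (t=0,i=3, bit21=1)
  nb #.#..: next=#  (t=2,i=2, bit20=1)
  nb #..##: next=#  (t=1,i=12, bit19=1)
  nb #..#.: next=.  (t=4,i=12, bit18=0)
  nb #...#: next=#  (t=0,i=9, bit17=1)
  nb #....: next=.  (t=1,i=16, bit16=0)
  nb .####: next=.  (t=5,i=0, bit15=0)
  nb .###.: next=.  (t=0,i=6, bit14=0)
  nb .##.#: next=.  (t=0,i=1, bit13=0)
  nb .##..: next=.  (t=1,i=10, bit12=0)
  nb .#.##: next=.  (t=0,i=4, bit11=0)
  nb .#.#.: next=#  (t=2,i=1, bit10=1)
  nb .#..#: next=.  (t=2,i=3, bit9=0)
  nb .#...: next=.  (t=0,i=12, bit8=0)
  nb ..###: next=#  (t=2,i=11, bit7=1)
  nb ..##.: next=#  (t=1,i=13, bit6=1)
  nb ..#.#: next=.  (t=0,i=15, bit5=0)
  nb ..#..: next=.  (t=0,i=11, bit4=0)
  nb ...##: next=#  (t=2,i=10, bit3=1)
  nb ...#.: next=#  (t=0,i=10, bit2=1)
  nb ....#: next=.  (t=1,i=1, bit1=0)
  nb .....: next=#  (t=1,i=0, bit0=1)
  bits 10110010001110100000010011001101 = 2990146765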